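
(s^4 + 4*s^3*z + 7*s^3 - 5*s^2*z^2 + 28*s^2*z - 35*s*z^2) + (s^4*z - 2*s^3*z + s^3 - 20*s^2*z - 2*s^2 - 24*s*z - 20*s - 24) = s^4*z + s^4 + 2*s^3*z + 8*s^3 - 5*s^2*z^2 + 8*s^2*z - 2*s^2 - 35*s*z^2 - 24*s*z - 20*s - 24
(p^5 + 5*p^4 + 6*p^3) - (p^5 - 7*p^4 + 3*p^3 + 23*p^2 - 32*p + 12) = 12*p^4 + 3*p^3 - 23*p^2 + 32*p - 12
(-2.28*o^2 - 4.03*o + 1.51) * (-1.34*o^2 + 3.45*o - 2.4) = 3.0552*o^4 - 2.4658*o^3 - 10.4549*o^2 + 14.8815*o - 3.624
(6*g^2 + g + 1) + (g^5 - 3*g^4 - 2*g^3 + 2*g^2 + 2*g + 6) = g^5 - 3*g^4 - 2*g^3 + 8*g^2 + 3*g + 7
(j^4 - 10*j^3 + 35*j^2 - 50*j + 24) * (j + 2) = j^5 - 8*j^4 + 15*j^3 + 20*j^2 - 76*j + 48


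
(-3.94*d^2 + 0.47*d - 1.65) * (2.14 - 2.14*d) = 8.4316*d^3 - 9.4374*d^2 + 4.5368*d - 3.531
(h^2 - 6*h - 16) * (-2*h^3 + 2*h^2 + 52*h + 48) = -2*h^5 + 14*h^4 + 72*h^3 - 296*h^2 - 1120*h - 768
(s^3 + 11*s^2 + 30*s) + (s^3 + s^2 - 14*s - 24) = 2*s^3 + 12*s^2 + 16*s - 24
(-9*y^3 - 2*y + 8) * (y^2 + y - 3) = -9*y^5 - 9*y^4 + 25*y^3 + 6*y^2 + 14*y - 24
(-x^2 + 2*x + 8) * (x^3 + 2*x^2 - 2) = -x^5 + 12*x^3 + 18*x^2 - 4*x - 16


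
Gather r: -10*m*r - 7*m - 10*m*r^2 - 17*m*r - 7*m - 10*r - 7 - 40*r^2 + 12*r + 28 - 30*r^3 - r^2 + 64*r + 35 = -14*m - 30*r^3 + r^2*(-10*m - 41) + r*(66 - 27*m) + 56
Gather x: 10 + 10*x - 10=10*x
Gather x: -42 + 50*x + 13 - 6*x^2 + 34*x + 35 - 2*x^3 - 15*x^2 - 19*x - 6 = -2*x^3 - 21*x^2 + 65*x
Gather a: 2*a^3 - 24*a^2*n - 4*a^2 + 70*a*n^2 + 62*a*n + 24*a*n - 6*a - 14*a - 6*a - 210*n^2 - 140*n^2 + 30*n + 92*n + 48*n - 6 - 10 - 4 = 2*a^3 + a^2*(-24*n - 4) + a*(70*n^2 + 86*n - 26) - 350*n^2 + 170*n - 20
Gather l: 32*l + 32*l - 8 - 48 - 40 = 64*l - 96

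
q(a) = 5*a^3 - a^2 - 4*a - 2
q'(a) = 15*a^2 - 2*a - 4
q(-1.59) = -18.27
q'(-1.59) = 37.10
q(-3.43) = -201.81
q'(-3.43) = 179.33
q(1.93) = 22.50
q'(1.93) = 48.01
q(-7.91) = -2507.50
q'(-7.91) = 950.34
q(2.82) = 90.90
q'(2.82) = 109.65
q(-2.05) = -41.08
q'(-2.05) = 63.14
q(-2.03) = -39.83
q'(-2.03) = 61.87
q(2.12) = 32.67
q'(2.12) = 59.18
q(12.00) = 8446.00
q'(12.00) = 2132.00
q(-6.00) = -1094.00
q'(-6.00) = 548.00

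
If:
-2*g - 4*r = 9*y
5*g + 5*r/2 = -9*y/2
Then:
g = 3*y/10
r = -12*y/5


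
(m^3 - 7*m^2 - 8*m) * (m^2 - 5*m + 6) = m^5 - 12*m^4 + 33*m^3 - 2*m^2 - 48*m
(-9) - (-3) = -6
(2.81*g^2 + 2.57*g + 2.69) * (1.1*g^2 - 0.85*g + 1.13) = 3.091*g^4 + 0.4385*g^3 + 3.9498*g^2 + 0.6176*g + 3.0397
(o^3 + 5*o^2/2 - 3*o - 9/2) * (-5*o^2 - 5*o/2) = -5*o^5 - 15*o^4 + 35*o^3/4 + 30*o^2 + 45*o/4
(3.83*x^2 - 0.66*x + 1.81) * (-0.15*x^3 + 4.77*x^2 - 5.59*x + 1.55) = -0.5745*x^5 + 18.3681*x^4 - 24.8294*x^3 + 18.2596*x^2 - 11.1409*x + 2.8055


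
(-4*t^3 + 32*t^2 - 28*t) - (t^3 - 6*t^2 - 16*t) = -5*t^3 + 38*t^2 - 12*t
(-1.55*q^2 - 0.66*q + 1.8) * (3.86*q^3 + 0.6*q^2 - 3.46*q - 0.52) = -5.983*q^5 - 3.4776*q^4 + 11.915*q^3 + 4.1696*q^2 - 5.8848*q - 0.936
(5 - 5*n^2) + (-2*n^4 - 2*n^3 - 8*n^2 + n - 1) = -2*n^4 - 2*n^3 - 13*n^2 + n + 4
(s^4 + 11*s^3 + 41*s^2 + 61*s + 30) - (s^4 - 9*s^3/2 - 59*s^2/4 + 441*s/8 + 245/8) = 31*s^3/2 + 223*s^2/4 + 47*s/8 - 5/8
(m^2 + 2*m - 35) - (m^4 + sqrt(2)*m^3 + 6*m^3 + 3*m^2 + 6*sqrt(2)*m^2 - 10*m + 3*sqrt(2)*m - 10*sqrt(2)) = -m^4 - 6*m^3 - sqrt(2)*m^3 - 6*sqrt(2)*m^2 - 2*m^2 - 3*sqrt(2)*m + 12*m - 35 + 10*sqrt(2)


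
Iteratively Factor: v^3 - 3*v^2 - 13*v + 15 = (v + 3)*(v^2 - 6*v + 5) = (v - 1)*(v + 3)*(v - 5)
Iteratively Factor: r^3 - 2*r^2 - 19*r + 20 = (r - 5)*(r^2 + 3*r - 4) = (r - 5)*(r + 4)*(r - 1)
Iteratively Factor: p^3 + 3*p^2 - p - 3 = (p + 1)*(p^2 + 2*p - 3) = (p + 1)*(p + 3)*(p - 1)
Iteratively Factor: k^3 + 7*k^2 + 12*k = (k + 3)*(k^2 + 4*k) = (k + 3)*(k + 4)*(k)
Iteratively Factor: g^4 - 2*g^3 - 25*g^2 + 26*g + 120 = (g + 4)*(g^3 - 6*g^2 - g + 30) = (g - 5)*(g + 4)*(g^2 - g - 6) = (g - 5)*(g - 3)*(g + 4)*(g + 2)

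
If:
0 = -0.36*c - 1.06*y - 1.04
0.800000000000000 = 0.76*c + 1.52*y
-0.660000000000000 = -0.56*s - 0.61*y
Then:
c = 9.40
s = 5.72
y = -4.17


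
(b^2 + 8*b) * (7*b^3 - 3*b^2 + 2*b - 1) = 7*b^5 + 53*b^4 - 22*b^3 + 15*b^2 - 8*b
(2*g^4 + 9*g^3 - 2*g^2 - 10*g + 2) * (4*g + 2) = 8*g^5 + 40*g^4 + 10*g^3 - 44*g^2 - 12*g + 4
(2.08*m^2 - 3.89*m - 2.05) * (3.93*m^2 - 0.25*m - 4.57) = 8.1744*m^4 - 15.8077*m^3 - 16.5896*m^2 + 18.2898*m + 9.3685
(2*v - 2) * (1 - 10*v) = -20*v^2 + 22*v - 2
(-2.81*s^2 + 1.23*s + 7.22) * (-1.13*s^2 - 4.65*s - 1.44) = 3.1753*s^4 + 11.6766*s^3 - 9.8317*s^2 - 35.3442*s - 10.3968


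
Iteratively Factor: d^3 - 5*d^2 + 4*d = (d)*(d^2 - 5*d + 4) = d*(d - 4)*(d - 1)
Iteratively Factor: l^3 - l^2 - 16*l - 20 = (l + 2)*(l^2 - 3*l - 10) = (l + 2)^2*(l - 5)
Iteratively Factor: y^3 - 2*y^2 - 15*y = (y)*(y^2 - 2*y - 15) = y*(y - 5)*(y + 3)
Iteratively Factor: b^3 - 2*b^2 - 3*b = (b)*(b^2 - 2*b - 3) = b*(b - 3)*(b + 1)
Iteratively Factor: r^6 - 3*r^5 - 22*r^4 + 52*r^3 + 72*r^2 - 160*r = (r + 4)*(r^5 - 7*r^4 + 6*r^3 + 28*r^2 - 40*r) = (r + 2)*(r + 4)*(r^4 - 9*r^3 + 24*r^2 - 20*r) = (r - 2)*(r + 2)*(r + 4)*(r^3 - 7*r^2 + 10*r) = (r - 2)^2*(r + 2)*(r + 4)*(r^2 - 5*r) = (r - 5)*(r - 2)^2*(r + 2)*(r + 4)*(r)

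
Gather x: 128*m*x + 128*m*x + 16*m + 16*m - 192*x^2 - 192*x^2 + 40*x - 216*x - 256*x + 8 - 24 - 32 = 32*m - 384*x^2 + x*(256*m - 432) - 48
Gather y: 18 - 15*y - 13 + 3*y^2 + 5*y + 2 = 3*y^2 - 10*y + 7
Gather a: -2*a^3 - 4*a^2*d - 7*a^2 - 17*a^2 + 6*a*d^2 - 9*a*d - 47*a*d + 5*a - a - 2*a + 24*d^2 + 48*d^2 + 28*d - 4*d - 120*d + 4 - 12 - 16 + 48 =-2*a^3 + a^2*(-4*d - 24) + a*(6*d^2 - 56*d + 2) + 72*d^2 - 96*d + 24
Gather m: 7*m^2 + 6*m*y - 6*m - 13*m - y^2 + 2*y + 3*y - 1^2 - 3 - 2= 7*m^2 + m*(6*y - 19) - y^2 + 5*y - 6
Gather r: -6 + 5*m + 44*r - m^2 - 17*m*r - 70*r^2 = -m^2 + 5*m - 70*r^2 + r*(44 - 17*m) - 6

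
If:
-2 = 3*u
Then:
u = -2/3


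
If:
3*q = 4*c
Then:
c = 3*q/4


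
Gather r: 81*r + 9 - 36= 81*r - 27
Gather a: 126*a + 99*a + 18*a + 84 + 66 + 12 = 243*a + 162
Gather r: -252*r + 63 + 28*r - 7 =56 - 224*r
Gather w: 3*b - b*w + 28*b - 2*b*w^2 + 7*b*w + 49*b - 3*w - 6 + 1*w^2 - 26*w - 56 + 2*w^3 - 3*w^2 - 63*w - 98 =80*b + 2*w^3 + w^2*(-2*b - 2) + w*(6*b - 92) - 160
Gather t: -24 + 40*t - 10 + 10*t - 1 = 50*t - 35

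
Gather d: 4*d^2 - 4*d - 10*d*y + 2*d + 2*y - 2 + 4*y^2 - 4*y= 4*d^2 + d*(-10*y - 2) + 4*y^2 - 2*y - 2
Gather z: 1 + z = z + 1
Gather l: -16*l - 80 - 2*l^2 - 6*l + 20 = -2*l^2 - 22*l - 60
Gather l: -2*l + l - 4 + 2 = -l - 2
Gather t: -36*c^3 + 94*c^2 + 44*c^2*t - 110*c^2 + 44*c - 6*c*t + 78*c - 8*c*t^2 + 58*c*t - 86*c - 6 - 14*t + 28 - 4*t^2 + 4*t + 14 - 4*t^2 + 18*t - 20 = -36*c^3 - 16*c^2 + 36*c + t^2*(-8*c - 8) + t*(44*c^2 + 52*c + 8) + 16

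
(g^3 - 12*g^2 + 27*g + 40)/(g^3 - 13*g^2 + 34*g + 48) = (g - 5)/(g - 6)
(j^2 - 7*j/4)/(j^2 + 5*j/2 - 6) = j*(4*j - 7)/(2*(2*j^2 + 5*j - 12))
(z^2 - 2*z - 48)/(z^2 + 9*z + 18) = (z - 8)/(z + 3)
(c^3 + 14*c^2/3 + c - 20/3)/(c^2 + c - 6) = (c^3 + 14*c^2/3 + c - 20/3)/(c^2 + c - 6)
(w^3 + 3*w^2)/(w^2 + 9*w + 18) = w^2/(w + 6)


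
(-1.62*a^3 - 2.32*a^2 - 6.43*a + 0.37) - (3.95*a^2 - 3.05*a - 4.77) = -1.62*a^3 - 6.27*a^2 - 3.38*a + 5.14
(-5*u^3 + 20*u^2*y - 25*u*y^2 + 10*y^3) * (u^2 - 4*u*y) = -5*u^5 + 40*u^4*y - 105*u^3*y^2 + 110*u^2*y^3 - 40*u*y^4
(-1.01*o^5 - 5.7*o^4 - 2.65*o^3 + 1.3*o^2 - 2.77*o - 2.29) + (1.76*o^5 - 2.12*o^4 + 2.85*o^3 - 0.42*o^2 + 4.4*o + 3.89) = 0.75*o^5 - 7.82*o^4 + 0.2*o^3 + 0.88*o^2 + 1.63*o + 1.6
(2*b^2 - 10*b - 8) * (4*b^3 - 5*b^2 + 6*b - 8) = 8*b^5 - 50*b^4 + 30*b^3 - 36*b^2 + 32*b + 64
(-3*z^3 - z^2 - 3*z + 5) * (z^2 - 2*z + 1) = -3*z^5 + 5*z^4 - 4*z^3 + 10*z^2 - 13*z + 5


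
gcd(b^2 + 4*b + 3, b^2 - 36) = 1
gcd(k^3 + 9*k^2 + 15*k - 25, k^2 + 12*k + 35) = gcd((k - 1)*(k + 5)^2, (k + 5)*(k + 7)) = k + 5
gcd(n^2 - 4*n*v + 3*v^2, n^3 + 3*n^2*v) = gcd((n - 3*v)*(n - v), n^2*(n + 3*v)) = 1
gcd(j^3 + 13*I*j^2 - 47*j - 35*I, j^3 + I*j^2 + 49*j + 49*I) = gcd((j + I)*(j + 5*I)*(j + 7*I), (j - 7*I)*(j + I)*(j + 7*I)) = j^2 + 8*I*j - 7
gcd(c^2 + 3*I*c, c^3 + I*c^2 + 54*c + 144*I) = c + 3*I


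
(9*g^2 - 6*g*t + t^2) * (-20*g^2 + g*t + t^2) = -180*g^4 + 129*g^3*t - 17*g^2*t^2 - 5*g*t^3 + t^4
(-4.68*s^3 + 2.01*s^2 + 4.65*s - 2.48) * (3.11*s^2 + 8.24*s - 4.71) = -14.5548*s^5 - 32.3121*s^4 + 53.0667*s^3 + 21.1361*s^2 - 42.3367*s + 11.6808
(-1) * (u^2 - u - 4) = -u^2 + u + 4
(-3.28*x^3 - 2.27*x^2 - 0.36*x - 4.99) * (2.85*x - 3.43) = -9.348*x^4 + 4.7809*x^3 + 6.7601*x^2 - 12.9867*x + 17.1157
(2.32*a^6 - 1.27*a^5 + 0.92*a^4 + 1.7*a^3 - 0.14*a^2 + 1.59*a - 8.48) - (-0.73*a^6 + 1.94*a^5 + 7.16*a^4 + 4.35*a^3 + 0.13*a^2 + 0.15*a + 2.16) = 3.05*a^6 - 3.21*a^5 - 6.24*a^4 - 2.65*a^3 - 0.27*a^2 + 1.44*a - 10.64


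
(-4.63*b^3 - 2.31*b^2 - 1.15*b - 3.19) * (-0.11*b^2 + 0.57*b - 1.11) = 0.5093*b^5 - 2.385*b^4 + 3.9491*b^3 + 2.2595*b^2 - 0.5418*b + 3.5409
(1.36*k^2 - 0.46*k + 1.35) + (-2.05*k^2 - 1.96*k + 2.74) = -0.69*k^2 - 2.42*k + 4.09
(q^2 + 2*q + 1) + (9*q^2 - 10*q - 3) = 10*q^2 - 8*q - 2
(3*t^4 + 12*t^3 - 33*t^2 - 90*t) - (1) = 3*t^4 + 12*t^3 - 33*t^2 - 90*t - 1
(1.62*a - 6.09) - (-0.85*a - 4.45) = 2.47*a - 1.64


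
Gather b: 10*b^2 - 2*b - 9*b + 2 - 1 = 10*b^2 - 11*b + 1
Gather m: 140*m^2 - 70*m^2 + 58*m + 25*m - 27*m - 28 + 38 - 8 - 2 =70*m^2 + 56*m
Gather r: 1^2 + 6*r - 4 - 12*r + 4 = 1 - 6*r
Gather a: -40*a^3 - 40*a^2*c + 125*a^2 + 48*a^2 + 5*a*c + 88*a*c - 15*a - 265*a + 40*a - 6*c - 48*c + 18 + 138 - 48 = -40*a^3 + a^2*(173 - 40*c) + a*(93*c - 240) - 54*c + 108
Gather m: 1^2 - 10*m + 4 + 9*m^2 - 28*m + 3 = 9*m^2 - 38*m + 8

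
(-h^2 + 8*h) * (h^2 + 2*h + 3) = -h^4 + 6*h^3 + 13*h^2 + 24*h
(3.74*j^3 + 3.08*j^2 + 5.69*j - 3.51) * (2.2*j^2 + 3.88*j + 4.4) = 8.228*j^5 + 21.2872*j^4 + 40.9244*j^3 + 27.9072*j^2 + 11.4172*j - 15.444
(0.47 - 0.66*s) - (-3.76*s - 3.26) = 3.1*s + 3.73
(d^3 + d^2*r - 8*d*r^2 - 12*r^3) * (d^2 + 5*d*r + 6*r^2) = d^5 + 6*d^4*r + 3*d^3*r^2 - 46*d^2*r^3 - 108*d*r^4 - 72*r^5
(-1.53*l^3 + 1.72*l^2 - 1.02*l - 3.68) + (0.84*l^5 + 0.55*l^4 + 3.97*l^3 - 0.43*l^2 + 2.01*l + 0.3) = 0.84*l^5 + 0.55*l^4 + 2.44*l^3 + 1.29*l^2 + 0.99*l - 3.38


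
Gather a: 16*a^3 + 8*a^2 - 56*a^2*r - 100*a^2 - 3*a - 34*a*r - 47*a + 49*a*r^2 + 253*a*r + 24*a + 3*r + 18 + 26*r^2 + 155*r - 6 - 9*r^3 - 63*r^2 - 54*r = 16*a^3 + a^2*(-56*r - 92) + a*(49*r^2 + 219*r - 26) - 9*r^3 - 37*r^2 + 104*r + 12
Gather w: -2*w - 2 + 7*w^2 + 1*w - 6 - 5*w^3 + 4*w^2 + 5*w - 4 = -5*w^3 + 11*w^2 + 4*w - 12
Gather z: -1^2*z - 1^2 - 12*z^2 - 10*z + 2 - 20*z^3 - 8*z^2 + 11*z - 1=-20*z^3 - 20*z^2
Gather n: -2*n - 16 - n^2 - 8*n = -n^2 - 10*n - 16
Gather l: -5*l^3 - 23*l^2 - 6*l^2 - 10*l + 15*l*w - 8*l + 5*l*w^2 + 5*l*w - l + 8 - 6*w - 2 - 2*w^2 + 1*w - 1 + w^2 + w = -5*l^3 - 29*l^2 + l*(5*w^2 + 20*w - 19) - w^2 - 4*w + 5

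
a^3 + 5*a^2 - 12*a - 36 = (a - 3)*(a + 2)*(a + 6)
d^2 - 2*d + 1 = (d - 1)^2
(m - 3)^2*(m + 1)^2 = m^4 - 4*m^3 - 2*m^2 + 12*m + 9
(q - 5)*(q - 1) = q^2 - 6*q + 5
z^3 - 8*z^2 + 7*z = z*(z - 7)*(z - 1)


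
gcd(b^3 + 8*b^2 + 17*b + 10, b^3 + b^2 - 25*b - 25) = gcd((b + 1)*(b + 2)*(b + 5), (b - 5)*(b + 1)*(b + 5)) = b^2 + 6*b + 5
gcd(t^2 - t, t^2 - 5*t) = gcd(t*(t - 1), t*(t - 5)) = t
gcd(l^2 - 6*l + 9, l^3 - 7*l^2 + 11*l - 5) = 1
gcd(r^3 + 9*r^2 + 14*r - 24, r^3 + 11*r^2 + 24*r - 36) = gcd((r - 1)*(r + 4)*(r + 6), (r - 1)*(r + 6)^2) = r^2 + 5*r - 6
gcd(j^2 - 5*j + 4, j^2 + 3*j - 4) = j - 1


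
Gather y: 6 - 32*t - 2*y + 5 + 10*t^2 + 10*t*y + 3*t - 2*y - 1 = 10*t^2 - 29*t + y*(10*t - 4) + 10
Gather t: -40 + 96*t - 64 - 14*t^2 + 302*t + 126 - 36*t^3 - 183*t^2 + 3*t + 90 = -36*t^3 - 197*t^2 + 401*t + 112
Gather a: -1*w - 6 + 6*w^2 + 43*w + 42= 6*w^2 + 42*w + 36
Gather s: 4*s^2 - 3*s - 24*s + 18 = 4*s^2 - 27*s + 18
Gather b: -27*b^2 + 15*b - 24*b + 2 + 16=-27*b^2 - 9*b + 18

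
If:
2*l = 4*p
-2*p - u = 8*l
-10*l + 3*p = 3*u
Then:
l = 0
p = 0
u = 0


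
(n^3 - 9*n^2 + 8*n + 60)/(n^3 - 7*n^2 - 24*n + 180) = (n^2 - 3*n - 10)/(n^2 - n - 30)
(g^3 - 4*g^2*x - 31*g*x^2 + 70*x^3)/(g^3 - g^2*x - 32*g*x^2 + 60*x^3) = (-g^2 + 2*g*x + 35*x^2)/(-g^2 - g*x + 30*x^2)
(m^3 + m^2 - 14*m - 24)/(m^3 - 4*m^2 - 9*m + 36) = (m + 2)/(m - 3)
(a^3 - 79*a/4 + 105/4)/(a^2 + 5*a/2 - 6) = (2*a^2 + 3*a - 35)/(2*(a + 4))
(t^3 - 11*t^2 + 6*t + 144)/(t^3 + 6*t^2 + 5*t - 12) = (t^2 - 14*t + 48)/(t^2 + 3*t - 4)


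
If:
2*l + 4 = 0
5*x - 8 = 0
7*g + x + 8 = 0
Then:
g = -48/35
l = -2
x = 8/5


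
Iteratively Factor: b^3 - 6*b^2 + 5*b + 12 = (b - 3)*(b^2 - 3*b - 4) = (b - 3)*(b + 1)*(b - 4)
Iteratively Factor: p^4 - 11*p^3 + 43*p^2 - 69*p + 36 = (p - 3)*(p^3 - 8*p^2 + 19*p - 12) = (p - 3)^2*(p^2 - 5*p + 4) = (p - 4)*(p - 3)^2*(p - 1)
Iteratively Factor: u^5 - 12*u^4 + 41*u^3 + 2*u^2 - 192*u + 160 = (u + 2)*(u^4 - 14*u^3 + 69*u^2 - 136*u + 80) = (u - 1)*(u + 2)*(u^3 - 13*u^2 + 56*u - 80) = (u - 4)*(u - 1)*(u + 2)*(u^2 - 9*u + 20) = (u - 4)^2*(u - 1)*(u + 2)*(u - 5)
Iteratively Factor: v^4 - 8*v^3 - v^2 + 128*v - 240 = (v - 5)*(v^3 - 3*v^2 - 16*v + 48) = (v - 5)*(v + 4)*(v^2 - 7*v + 12) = (v - 5)*(v - 3)*(v + 4)*(v - 4)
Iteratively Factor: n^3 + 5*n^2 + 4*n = (n)*(n^2 + 5*n + 4) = n*(n + 1)*(n + 4)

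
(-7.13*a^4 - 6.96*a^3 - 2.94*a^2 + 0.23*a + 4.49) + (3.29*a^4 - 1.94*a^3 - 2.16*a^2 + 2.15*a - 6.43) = -3.84*a^4 - 8.9*a^3 - 5.1*a^2 + 2.38*a - 1.94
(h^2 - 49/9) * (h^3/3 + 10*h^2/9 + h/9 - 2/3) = h^5/3 + 10*h^4/9 - 46*h^3/27 - 544*h^2/81 - 49*h/81 + 98/27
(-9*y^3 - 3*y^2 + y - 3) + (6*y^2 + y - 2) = -9*y^3 + 3*y^2 + 2*y - 5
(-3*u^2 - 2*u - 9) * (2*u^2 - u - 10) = -6*u^4 - u^3 + 14*u^2 + 29*u + 90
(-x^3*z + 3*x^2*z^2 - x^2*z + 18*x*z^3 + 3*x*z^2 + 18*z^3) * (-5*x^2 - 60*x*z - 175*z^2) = 5*x^5*z + 45*x^4*z^2 + 5*x^4*z - 95*x^3*z^3 + 45*x^3*z^2 - 1605*x^2*z^4 - 95*x^2*z^3 - 3150*x*z^5 - 1605*x*z^4 - 3150*z^5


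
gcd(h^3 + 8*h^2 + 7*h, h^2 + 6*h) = h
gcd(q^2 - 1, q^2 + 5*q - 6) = q - 1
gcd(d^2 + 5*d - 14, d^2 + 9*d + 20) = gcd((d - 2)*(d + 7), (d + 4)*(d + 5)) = 1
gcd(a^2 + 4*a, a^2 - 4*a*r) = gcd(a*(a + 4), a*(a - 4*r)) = a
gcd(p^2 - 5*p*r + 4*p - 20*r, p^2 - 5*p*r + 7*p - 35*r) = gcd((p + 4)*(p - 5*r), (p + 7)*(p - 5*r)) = p - 5*r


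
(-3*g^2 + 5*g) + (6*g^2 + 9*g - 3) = 3*g^2 + 14*g - 3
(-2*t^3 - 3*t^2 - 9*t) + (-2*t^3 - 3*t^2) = -4*t^3 - 6*t^2 - 9*t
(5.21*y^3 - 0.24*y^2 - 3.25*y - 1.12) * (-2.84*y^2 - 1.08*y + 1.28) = -14.7964*y^5 - 4.9452*y^4 + 16.158*y^3 + 6.3836*y^2 - 2.9504*y - 1.4336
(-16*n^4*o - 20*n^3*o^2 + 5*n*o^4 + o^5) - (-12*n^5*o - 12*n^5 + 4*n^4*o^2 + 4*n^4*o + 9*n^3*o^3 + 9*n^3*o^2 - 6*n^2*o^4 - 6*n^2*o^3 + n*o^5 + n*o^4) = 12*n^5*o + 12*n^5 - 4*n^4*o^2 - 20*n^4*o - 9*n^3*o^3 - 29*n^3*o^2 + 6*n^2*o^4 + 6*n^2*o^3 - n*o^5 + 4*n*o^4 + o^5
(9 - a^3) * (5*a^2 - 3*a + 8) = -5*a^5 + 3*a^4 - 8*a^3 + 45*a^2 - 27*a + 72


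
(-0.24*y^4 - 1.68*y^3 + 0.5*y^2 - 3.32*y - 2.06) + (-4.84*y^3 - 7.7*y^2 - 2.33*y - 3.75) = -0.24*y^4 - 6.52*y^3 - 7.2*y^2 - 5.65*y - 5.81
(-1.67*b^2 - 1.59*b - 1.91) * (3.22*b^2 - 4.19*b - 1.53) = -5.3774*b^4 + 1.8775*b^3 + 3.067*b^2 + 10.4356*b + 2.9223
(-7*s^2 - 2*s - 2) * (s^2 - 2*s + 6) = -7*s^4 + 12*s^3 - 40*s^2 - 8*s - 12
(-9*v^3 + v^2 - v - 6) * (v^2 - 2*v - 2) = -9*v^5 + 19*v^4 + 15*v^3 - 6*v^2 + 14*v + 12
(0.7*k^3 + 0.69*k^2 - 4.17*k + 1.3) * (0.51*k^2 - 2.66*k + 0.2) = 0.357*k^5 - 1.5101*k^4 - 3.8221*k^3 + 11.8932*k^2 - 4.292*k + 0.26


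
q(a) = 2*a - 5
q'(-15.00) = 2.00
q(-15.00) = -35.00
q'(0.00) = 2.00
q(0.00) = -5.00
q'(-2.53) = 2.00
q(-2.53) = -10.06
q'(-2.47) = 2.00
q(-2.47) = -9.94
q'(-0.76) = 2.00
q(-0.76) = -6.52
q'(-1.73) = 2.00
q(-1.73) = -8.46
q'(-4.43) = 2.00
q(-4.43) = -13.86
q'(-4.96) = 2.00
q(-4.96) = -14.92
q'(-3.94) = 2.00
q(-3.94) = -12.88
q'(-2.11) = 2.00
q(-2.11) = -9.22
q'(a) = 2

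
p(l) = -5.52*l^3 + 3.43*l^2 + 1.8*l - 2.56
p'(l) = -16.56*l^2 + 6.86*l + 1.8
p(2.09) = -34.21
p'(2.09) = -56.20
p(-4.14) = 440.46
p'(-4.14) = -310.43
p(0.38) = -1.68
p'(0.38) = 2.02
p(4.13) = -325.48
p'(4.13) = -252.33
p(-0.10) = -2.70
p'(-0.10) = 0.95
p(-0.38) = -2.45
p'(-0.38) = -3.20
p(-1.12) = 7.48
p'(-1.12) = -26.66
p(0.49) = -1.50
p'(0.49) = 1.19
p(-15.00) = 19372.19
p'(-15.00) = -3827.10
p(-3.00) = 171.95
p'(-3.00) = -167.82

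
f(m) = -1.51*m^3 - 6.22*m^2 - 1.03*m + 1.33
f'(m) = -4.53*m^2 - 12.44*m - 1.03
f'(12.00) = -802.63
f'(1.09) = -19.97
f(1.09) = -9.14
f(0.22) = 0.79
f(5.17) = -378.91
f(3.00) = -98.51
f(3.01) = -99.30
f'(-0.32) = 2.49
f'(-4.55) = -38.21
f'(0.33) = -5.63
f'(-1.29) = 7.48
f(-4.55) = 19.48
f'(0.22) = -3.99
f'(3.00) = -79.12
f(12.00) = -3515.99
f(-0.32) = 1.07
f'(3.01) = -79.52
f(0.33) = 0.26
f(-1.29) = -4.45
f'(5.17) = -186.43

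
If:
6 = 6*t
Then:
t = 1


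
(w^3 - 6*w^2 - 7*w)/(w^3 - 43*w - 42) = w/(w + 6)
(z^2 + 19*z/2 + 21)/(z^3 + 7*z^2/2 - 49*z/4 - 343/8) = 4*(z + 6)/(4*z^2 - 49)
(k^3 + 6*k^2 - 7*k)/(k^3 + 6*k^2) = (k^2 + 6*k - 7)/(k*(k + 6))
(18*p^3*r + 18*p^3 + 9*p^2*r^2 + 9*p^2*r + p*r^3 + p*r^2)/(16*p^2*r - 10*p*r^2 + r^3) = p*(18*p^2*r + 18*p^2 + 9*p*r^2 + 9*p*r + r^3 + r^2)/(r*(16*p^2 - 10*p*r + r^2))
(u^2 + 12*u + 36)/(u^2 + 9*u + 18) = (u + 6)/(u + 3)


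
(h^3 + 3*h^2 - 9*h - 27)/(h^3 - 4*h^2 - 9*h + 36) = (h + 3)/(h - 4)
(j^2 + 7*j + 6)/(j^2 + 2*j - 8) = (j^2 + 7*j + 6)/(j^2 + 2*j - 8)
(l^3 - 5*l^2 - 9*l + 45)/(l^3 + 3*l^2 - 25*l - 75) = (l - 3)/(l + 5)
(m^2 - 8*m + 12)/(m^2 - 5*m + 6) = (m - 6)/(m - 3)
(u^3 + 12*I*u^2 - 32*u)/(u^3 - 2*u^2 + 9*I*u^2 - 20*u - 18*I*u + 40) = u*(u + 8*I)/(u^2 + u*(-2 + 5*I) - 10*I)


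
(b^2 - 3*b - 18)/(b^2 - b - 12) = (b - 6)/(b - 4)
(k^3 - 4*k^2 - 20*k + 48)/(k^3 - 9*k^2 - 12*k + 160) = (k^2 - 8*k + 12)/(k^2 - 13*k + 40)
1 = 1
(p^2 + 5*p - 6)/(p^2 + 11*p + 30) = (p - 1)/(p + 5)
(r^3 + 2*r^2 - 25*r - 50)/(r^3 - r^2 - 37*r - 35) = (r^2 - 3*r - 10)/(r^2 - 6*r - 7)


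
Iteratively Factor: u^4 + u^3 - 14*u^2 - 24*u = (u + 3)*(u^3 - 2*u^2 - 8*u) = (u - 4)*(u + 3)*(u^2 + 2*u) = (u - 4)*(u + 2)*(u + 3)*(u)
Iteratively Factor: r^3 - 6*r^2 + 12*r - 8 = (r - 2)*(r^2 - 4*r + 4) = (r - 2)^2*(r - 2)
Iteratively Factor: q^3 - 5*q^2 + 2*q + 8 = (q + 1)*(q^2 - 6*q + 8) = (q - 2)*(q + 1)*(q - 4)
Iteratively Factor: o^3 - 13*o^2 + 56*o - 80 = (o - 4)*(o^2 - 9*o + 20) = (o - 4)^2*(o - 5)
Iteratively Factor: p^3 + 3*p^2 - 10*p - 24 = (p - 3)*(p^2 + 6*p + 8) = (p - 3)*(p + 2)*(p + 4)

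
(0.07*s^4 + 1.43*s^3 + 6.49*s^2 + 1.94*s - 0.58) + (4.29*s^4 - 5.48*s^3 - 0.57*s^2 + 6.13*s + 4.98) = 4.36*s^4 - 4.05*s^3 + 5.92*s^2 + 8.07*s + 4.4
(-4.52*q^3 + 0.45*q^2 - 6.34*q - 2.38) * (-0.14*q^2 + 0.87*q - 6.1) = 0.6328*q^5 - 3.9954*q^4 + 28.8511*q^3 - 7.9276*q^2 + 36.6034*q + 14.518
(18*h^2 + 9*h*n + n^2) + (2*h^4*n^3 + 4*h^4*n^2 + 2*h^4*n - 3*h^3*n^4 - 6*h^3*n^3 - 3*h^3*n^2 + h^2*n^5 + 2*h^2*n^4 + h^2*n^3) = 2*h^4*n^3 + 4*h^4*n^2 + 2*h^4*n - 3*h^3*n^4 - 6*h^3*n^3 - 3*h^3*n^2 + h^2*n^5 + 2*h^2*n^4 + h^2*n^3 + 18*h^2 + 9*h*n + n^2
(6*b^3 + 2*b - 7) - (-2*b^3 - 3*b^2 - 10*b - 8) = 8*b^3 + 3*b^2 + 12*b + 1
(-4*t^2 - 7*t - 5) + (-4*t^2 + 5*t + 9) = -8*t^2 - 2*t + 4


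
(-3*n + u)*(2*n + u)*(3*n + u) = -18*n^3 - 9*n^2*u + 2*n*u^2 + u^3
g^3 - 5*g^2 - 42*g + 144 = (g - 8)*(g - 3)*(g + 6)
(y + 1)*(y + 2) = y^2 + 3*y + 2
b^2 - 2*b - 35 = (b - 7)*(b + 5)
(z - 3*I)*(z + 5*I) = z^2 + 2*I*z + 15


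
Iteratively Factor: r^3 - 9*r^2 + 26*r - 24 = (r - 4)*(r^2 - 5*r + 6) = (r - 4)*(r - 3)*(r - 2)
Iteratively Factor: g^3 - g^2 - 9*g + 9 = (g + 3)*(g^2 - 4*g + 3) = (g - 3)*(g + 3)*(g - 1)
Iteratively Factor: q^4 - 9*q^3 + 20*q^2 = (q)*(q^3 - 9*q^2 + 20*q) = q*(q - 4)*(q^2 - 5*q) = q^2*(q - 4)*(q - 5)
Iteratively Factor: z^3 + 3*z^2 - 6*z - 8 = (z + 4)*(z^2 - z - 2) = (z - 2)*(z + 4)*(z + 1)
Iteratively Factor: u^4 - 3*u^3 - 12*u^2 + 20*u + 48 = (u + 2)*(u^3 - 5*u^2 - 2*u + 24) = (u + 2)^2*(u^2 - 7*u + 12) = (u - 4)*(u + 2)^2*(u - 3)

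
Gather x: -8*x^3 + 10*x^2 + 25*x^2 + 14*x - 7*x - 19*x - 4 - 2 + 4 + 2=-8*x^3 + 35*x^2 - 12*x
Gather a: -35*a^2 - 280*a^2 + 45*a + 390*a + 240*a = -315*a^2 + 675*a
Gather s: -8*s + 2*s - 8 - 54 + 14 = -6*s - 48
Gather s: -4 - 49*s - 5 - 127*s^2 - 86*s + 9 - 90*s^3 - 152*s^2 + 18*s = -90*s^3 - 279*s^2 - 117*s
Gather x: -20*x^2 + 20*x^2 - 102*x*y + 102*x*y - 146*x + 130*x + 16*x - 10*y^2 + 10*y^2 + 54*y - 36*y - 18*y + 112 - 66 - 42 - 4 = 0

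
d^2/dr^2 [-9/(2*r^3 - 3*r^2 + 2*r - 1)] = 18*(3*(2*r - 1)*(2*r^3 - 3*r^2 + 2*r - 1) - 4*(3*r^2 - 3*r + 1)^2)/(2*r^3 - 3*r^2 + 2*r - 1)^3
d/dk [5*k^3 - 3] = 15*k^2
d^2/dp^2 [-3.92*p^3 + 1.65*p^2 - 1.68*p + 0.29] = 3.3 - 23.52*p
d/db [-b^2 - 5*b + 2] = -2*b - 5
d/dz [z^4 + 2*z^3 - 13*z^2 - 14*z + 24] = 4*z^3 + 6*z^2 - 26*z - 14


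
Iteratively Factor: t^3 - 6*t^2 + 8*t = (t - 2)*(t^2 - 4*t) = (t - 4)*(t - 2)*(t)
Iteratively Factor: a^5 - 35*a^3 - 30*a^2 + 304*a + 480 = (a + 4)*(a^4 - 4*a^3 - 19*a^2 + 46*a + 120) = (a + 2)*(a + 4)*(a^3 - 6*a^2 - 7*a + 60) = (a - 4)*(a + 2)*(a + 4)*(a^2 - 2*a - 15) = (a - 4)*(a + 2)*(a + 3)*(a + 4)*(a - 5)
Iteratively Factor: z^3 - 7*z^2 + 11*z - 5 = (z - 1)*(z^2 - 6*z + 5) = (z - 5)*(z - 1)*(z - 1)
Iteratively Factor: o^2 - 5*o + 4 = (o - 1)*(o - 4)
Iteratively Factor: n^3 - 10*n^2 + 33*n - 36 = (n - 3)*(n^2 - 7*n + 12) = (n - 3)^2*(n - 4)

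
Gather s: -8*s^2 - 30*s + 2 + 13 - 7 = -8*s^2 - 30*s + 8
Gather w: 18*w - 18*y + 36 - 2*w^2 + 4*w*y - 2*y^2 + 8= -2*w^2 + w*(4*y + 18) - 2*y^2 - 18*y + 44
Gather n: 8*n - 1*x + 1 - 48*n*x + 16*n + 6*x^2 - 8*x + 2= n*(24 - 48*x) + 6*x^2 - 9*x + 3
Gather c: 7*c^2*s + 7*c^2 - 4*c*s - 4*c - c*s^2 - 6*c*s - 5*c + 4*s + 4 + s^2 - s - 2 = c^2*(7*s + 7) + c*(-s^2 - 10*s - 9) + s^2 + 3*s + 2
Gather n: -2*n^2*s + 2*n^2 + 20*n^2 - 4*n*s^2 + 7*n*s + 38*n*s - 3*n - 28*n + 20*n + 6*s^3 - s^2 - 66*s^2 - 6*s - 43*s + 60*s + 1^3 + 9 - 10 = n^2*(22 - 2*s) + n*(-4*s^2 + 45*s - 11) + 6*s^3 - 67*s^2 + 11*s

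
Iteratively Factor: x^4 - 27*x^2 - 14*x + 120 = (x - 2)*(x^3 + 2*x^2 - 23*x - 60) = (x - 2)*(x + 4)*(x^2 - 2*x - 15) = (x - 2)*(x + 3)*(x + 4)*(x - 5)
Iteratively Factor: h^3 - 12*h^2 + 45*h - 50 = (h - 5)*(h^2 - 7*h + 10) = (h - 5)*(h - 2)*(h - 5)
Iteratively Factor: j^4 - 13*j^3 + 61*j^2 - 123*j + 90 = (j - 5)*(j^3 - 8*j^2 + 21*j - 18) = (j - 5)*(j - 3)*(j^2 - 5*j + 6) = (j - 5)*(j - 3)*(j - 2)*(j - 3)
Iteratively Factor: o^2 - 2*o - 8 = (o - 4)*(o + 2)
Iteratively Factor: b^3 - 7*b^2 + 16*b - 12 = (b - 2)*(b^2 - 5*b + 6) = (b - 2)^2*(b - 3)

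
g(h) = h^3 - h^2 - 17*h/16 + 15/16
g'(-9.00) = 259.94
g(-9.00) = -799.50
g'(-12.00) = 454.94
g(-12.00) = -1858.31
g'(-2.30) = 19.41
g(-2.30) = -14.08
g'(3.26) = 24.30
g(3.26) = 21.49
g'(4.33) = 46.52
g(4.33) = 58.77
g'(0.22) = -1.36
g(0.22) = 0.67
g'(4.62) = 53.73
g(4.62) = 73.30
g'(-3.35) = 39.30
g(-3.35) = -44.32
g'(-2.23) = 18.32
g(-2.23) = -12.76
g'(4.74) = 56.86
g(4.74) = 79.93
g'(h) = 3*h^2 - 2*h - 17/16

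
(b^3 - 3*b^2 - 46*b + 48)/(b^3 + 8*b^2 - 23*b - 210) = (b^2 - 9*b + 8)/(b^2 + 2*b - 35)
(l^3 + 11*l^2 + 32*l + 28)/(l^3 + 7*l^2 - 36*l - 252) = (l^2 + 4*l + 4)/(l^2 - 36)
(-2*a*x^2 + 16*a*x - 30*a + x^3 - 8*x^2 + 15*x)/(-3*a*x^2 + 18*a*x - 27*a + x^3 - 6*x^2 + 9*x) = (-2*a*x + 10*a + x^2 - 5*x)/(-3*a*x + 9*a + x^2 - 3*x)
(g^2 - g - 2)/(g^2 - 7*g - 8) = (g - 2)/(g - 8)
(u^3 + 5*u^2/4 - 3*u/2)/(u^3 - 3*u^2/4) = (u + 2)/u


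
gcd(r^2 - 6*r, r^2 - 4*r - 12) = r - 6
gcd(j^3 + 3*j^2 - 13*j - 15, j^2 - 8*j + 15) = j - 3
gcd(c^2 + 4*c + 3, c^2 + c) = c + 1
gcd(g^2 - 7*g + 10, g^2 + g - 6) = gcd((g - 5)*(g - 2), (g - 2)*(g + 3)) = g - 2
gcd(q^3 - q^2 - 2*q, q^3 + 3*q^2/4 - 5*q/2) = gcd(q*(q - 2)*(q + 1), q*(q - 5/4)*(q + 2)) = q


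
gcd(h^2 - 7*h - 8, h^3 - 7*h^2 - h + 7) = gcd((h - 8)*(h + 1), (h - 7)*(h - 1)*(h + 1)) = h + 1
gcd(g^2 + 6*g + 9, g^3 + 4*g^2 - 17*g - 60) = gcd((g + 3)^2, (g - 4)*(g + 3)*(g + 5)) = g + 3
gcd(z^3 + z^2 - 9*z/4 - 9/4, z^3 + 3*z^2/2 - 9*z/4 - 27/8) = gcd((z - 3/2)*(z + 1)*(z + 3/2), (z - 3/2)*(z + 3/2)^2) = z^2 - 9/4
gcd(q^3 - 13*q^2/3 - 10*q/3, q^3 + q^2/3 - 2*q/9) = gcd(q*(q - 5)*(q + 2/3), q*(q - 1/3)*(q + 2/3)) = q^2 + 2*q/3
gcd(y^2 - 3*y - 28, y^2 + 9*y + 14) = 1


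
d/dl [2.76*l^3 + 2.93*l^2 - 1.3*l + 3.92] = 8.28*l^2 + 5.86*l - 1.3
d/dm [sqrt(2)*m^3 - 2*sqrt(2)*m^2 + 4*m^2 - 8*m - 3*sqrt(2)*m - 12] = 3*sqrt(2)*m^2 - 4*sqrt(2)*m + 8*m - 8 - 3*sqrt(2)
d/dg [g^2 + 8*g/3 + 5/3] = 2*g + 8/3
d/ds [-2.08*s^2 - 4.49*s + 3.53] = -4.16*s - 4.49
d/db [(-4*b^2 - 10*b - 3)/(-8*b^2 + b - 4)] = (-84*b^2 - 16*b + 43)/(64*b^4 - 16*b^3 + 65*b^2 - 8*b + 16)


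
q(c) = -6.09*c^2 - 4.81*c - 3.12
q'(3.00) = -41.35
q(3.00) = -72.36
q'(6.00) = -77.89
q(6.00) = -251.22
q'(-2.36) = 23.93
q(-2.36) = -25.69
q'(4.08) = -54.50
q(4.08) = -124.12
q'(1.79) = -26.61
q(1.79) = -31.24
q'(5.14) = -67.42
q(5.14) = -188.74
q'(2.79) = -38.79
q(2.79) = -63.95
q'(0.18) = -7.00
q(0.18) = -4.18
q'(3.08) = -42.32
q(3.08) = -75.71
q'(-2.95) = 31.12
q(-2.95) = -41.93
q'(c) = -12.18*c - 4.81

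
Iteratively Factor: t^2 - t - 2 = (t + 1)*(t - 2)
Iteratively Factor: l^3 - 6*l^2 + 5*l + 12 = (l - 3)*(l^2 - 3*l - 4) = (l - 3)*(l + 1)*(l - 4)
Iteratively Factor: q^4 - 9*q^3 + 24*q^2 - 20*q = (q - 2)*(q^3 - 7*q^2 + 10*q) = (q - 5)*(q - 2)*(q^2 - 2*q) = (q - 5)*(q - 2)^2*(q)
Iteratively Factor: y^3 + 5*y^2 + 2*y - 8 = (y + 4)*(y^2 + y - 2) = (y + 2)*(y + 4)*(y - 1)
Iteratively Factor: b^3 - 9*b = (b + 3)*(b^2 - 3*b) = b*(b + 3)*(b - 3)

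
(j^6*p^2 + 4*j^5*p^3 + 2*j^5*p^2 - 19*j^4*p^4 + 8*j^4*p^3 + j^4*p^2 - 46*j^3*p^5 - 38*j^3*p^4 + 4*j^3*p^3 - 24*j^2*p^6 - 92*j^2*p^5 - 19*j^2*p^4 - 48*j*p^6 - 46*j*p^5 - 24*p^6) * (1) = j^6*p^2 + 4*j^5*p^3 + 2*j^5*p^2 - 19*j^4*p^4 + 8*j^4*p^3 + j^4*p^2 - 46*j^3*p^5 - 38*j^3*p^4 + 4*j^3*p^3 - 24*j^2*p^6 - 92*j^2*p^5 - 19*j^2*p^4 - 48*j*p^6 - 46*j*p^5 - 24*p^6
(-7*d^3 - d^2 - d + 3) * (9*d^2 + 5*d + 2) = -63*d^5 - 44*d^4 - 28*d^3 + 20*d^2 + 13*d + 6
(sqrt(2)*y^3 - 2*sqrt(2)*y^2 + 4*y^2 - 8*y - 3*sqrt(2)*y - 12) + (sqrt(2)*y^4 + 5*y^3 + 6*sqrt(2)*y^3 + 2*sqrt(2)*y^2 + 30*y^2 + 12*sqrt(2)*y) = sqrt(2)*y^4 + 5*y^3 + 7*sqrt(2)*y^3 + 34*y^2 - 8*y + 9*sqrt(2)*y - 12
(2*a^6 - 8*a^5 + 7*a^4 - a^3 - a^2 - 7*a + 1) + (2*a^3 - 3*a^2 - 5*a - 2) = 2*a^6 - 8*a^5 + 7*a^4 + a^3 - 4*a^2 - 12*a - 1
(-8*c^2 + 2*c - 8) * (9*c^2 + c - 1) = -72*c^4 + 10*c^3 - 62*c^2 - 10*c + 8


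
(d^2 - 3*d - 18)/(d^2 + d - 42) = (d + 3)/(d + 7)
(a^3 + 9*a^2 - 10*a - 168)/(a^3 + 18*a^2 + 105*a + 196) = (a^2 + 2*a - 24)/(a^2 + 11*a + 28)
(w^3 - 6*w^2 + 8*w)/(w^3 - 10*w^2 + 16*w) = (w - 4)/(w - 8)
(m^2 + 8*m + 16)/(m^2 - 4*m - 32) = (m + 4)/(m - 8)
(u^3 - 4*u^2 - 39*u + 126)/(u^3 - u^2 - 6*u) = (u^2 - u - 42)/(u*(u + 2))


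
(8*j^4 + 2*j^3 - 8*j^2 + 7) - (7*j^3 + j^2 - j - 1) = 8*j^4 - 5*j^3 - 9*j^2 + j + 8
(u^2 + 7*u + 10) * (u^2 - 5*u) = u^4 + 2*u^3 - 25*u^2 - 50*u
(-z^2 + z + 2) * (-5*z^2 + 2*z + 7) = 5*z^4 - 7*z^3 - 15*z^2 + 11*z + 14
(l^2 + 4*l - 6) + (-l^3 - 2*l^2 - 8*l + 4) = -l^3 - l^2 - 4*l - 2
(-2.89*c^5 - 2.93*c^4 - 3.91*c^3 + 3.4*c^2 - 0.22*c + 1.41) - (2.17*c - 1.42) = -2.89*c^5 - 2.93*c^4 - 3.91*c^3 + 3.4*c^2 - 2.39*c + 2.83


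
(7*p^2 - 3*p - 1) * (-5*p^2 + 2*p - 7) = -35*p^4 + 29*p^3 - 50*p^2 + 19*p + 7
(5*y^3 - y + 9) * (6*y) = 30*y^4 - 6*y^2 + 54*y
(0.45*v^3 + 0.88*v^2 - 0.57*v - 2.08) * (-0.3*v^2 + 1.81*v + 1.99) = -0.135*v^5 + 0.5505*v^4 + 2.6593*v^3 + 1.3435*v^2 - 4.8991*v - 4.1392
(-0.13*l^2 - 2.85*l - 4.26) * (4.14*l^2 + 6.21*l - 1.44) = -0.5382*l^4 - 12.6063*l^3 - 35.1477*l^2 - 22.3506*l + 6.1344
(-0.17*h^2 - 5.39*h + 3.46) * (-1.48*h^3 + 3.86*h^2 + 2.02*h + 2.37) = 0.2516*h^5 + 7.321*h^4 - 26.2696*h^3 + 2.0649*h^2 - 5.7851*h + 8.2002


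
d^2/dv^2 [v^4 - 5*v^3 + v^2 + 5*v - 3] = 12*v^2 - 30*v + 2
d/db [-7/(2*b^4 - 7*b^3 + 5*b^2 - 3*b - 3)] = 7*(8*b^3 - 21*b^2 + 10*b - 3)/(-2*b^4 + 7*b^3 - 5*b^2 + 3*b + 3)^2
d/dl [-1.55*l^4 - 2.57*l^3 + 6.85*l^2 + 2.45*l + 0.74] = -6.2*l^3 - 7.71*l^2 + 13.7*l + 2.45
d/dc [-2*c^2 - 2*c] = -4*c - 2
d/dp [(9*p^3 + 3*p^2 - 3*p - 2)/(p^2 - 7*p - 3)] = (9*p^4 - 126*p^3 - 99*p^2 - 14*p - 5)/(p^4 - 14*p^3 + 43*p^2 + 42*p + 9)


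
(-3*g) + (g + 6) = 6 - 2*g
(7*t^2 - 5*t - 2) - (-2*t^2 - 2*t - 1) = 9*t^2 - 3*t - 1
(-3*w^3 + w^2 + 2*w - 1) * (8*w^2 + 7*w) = -24*w^5 - 13*w^4 + 23*w^3 + 6*w^2 - 7*w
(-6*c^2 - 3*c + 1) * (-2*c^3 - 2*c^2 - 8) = 12*c^5 + 18*c^4 + 4*c^3 + 46*c^2 + 24*c - 8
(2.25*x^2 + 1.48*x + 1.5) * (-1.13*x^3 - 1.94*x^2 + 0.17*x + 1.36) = -2.5425*x^5 - 6.0374*x^4 - 4.1837*x^3 + 0.4016*x^2 + 2.2678*x + 2.04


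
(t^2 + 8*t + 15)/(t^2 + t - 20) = (t + 3)/(t - 4)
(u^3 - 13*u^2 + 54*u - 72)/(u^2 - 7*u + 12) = u - 6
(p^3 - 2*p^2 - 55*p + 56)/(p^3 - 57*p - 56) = (p - 1)/(p + 1)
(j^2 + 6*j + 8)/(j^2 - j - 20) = (j + 2)/(j - 5)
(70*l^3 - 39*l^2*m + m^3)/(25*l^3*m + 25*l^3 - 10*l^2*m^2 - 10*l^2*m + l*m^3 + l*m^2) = (14*l^2 - 5*l*m - m^2)/(l*(5*l*m + 5*l - m^2 - m))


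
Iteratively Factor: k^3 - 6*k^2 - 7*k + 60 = (k + 3)*(k^2 - 9*k + 20) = (k - 5)*(k + 3)*(k - 4)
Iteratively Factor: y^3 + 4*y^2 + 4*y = (y + 2)*(y^2 + 2*y) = (y + 2)^2*(y)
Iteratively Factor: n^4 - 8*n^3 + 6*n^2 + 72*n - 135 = (n - 3)*(n^3 - 5*n^2 - 9*n + 45) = (n - 3)^2*(n^2 - 2*n - 15) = (n - 3)^2*(n + 3)*(n - 5)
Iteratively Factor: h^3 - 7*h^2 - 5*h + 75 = (h - 5)*(h^2 - 2*h - 15) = (h - 5)^2*(h + 3)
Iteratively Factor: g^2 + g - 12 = (g - 3)*(g + 4)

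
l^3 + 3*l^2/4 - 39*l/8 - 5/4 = (l - 2)*(l + 1/4)*(l + 5/2)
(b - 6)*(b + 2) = b^2 - 4*b - 12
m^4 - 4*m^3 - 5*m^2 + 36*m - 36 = (m - 3)*(m - 2)^2*(m + 3)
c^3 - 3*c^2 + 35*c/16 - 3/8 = (c - 2)*(c - 3/4)*(c - 1/4)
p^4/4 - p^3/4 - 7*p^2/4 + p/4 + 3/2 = (p/4 + 1/2)*(p - 3)*(p - 1)*(p + 1)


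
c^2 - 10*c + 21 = (c - 7)*(c - 3)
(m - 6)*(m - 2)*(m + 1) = m^3 - 7*m^2 + 4*m + 12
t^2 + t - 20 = (t - 4)*(t + 5)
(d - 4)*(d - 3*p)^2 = d^3 - 6*d^2*p - 4*d^2 + 9*d*p^2 + 24*d*p - 36*p^2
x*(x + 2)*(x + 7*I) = x^3 + 2*x^2 + 7*I*x^2 + 14*I*x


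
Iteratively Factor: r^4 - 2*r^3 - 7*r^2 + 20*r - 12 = (r - 2)*(r^3 - 7*r + 6) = (r - 2)*(r + 3)*(r^2 - 3*r + 2) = (r - 2)*(r - 1)*(r + 3)*(r - 2)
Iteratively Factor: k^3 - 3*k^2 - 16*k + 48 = (k + 4)*(k^2 - 7*k + 12) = (k - 4)*(k + 4)*(k - 3)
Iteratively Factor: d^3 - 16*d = (d - 4)*(d^2 + 4*d) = d*(d - 4)*(d + 4)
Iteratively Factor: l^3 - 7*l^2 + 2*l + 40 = (l - 4)*(l^2 - 3*l - 10) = (l - 4)*(l + 2)*(l - 5)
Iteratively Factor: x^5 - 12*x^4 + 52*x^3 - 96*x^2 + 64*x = (x - 2)*(x^4 - 10*x^3 + 32*x^2 - 32*x) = (x - 4)*(x - 2)*(x^3 - 6*x^2 + 8*x) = x*(x - 4)*(x - 2)*(x^2 - 6*x + 8) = x*(x - 4)*(x - 2)^2*(x - 4)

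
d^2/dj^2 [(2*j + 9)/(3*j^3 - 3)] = 2*j*(j^3*(6*j + 27) + (-4*j - 9)*(j^3 - 1))/(j^3 - 1)^3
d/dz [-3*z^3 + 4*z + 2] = 4 - 9*z^2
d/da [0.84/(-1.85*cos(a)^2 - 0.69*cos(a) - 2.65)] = -(3.108*cos(a) + 0.5796)*sin(a)/(1.85*cos(a)^2 + 0.69*cos(a) + 2.65)^2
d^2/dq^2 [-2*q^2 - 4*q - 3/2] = -4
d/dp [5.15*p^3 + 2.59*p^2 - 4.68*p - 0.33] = 15.45*p^2 + 5.18*p - 4.68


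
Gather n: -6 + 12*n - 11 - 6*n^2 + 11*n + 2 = -6*n^2 + 23*n - 15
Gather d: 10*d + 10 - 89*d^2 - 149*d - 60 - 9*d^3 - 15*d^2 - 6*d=-9*d^3 - 104*d^2 - 145*d - 50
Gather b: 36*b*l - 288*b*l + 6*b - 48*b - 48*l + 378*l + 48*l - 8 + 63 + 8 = b*(-252*l - 42) + 378*l + 63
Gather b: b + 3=b + 3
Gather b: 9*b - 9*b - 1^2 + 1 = 0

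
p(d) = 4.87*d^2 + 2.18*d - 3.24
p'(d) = 9.74*d + 2.18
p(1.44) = 10.00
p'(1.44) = 16.21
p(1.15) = 5.71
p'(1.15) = 13.38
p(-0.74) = -2.19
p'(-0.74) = -5.03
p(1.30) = 7.82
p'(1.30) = 14.84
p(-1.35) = 2.69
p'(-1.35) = -10.97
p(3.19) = 53.27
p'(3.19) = 33.25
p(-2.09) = 13.48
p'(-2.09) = -18.18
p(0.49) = -1.00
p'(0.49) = 6.95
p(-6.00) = 159.00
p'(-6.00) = -56.26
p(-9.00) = 371.61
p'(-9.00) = -85.48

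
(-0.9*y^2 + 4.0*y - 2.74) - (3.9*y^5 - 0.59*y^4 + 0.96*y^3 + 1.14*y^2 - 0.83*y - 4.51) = -3.9*y^5 + 0.59*y^4 - 0.96*y^3 - 2.04*y^2 + 4.83*y + 1.77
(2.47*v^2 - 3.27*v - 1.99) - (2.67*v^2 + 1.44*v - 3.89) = -0.2*v^2 - 4.71*v + 1.9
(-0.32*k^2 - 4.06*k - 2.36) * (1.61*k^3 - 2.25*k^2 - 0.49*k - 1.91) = -0.5152*k^5 - 5.8166*k^4 + 5.4922*k^3 + 7.9106*k^2 + 8.911*k + 4.5076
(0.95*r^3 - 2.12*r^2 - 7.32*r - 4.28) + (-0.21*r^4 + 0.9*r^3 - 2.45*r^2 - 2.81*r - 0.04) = -0.21*r^4 + 1.85*r^3 - 4.57*r^2 - 10.13*r - 4.32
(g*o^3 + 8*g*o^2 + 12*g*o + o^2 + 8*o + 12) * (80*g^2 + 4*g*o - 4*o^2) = 80*g^3*o^3 + 640*g^3*o^2 + 960*g^3*o + 4*g^2*o^4 + 32*g^2*o^3 + 128*g^2*o^2 + 640*g^2*o + 960*g^2 - 4*g*o^5 - 32*g*o^4 - 44*g*o^3 + 32*g*o^2 + 48*g*o - 4*o^4 - 32*o^3 - 48*o^2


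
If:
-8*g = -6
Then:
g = 3/4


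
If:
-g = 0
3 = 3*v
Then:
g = 0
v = 1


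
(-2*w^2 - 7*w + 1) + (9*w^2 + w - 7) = 7*w^2 - 6*w - 6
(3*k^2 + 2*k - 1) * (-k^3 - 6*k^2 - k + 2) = -3*k^5 - 20*k^4 - 14*k^3 + 10*k^2 + 5*k - 2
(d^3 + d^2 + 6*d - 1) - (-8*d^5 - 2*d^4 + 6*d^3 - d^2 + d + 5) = 8*d^5 + 2*d^4 - 5*d^3 + 2*d^2 + 5*d - 6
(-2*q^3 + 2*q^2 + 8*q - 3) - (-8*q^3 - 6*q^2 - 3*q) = 6*q^3 + 8*q^2 + 11*q - 3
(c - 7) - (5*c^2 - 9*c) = -5*c^2 + 10*c - 7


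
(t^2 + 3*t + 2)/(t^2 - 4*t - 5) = (t + 2)/(t - 5)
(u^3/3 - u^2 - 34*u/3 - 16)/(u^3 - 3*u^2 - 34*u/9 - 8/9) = 3*(-u^3 + 3*u^2 + 34*u + 48)/(-9*u^3 + 27*u^2 + 34*u + 8)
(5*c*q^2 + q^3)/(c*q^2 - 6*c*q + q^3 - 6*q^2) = q*(5*c + q)/(c*q - 6*c + q^2 - 6*q)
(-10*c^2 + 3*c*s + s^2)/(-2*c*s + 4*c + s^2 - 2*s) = (5*c + s)/(s - 2)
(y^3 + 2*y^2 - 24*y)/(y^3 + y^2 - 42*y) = (y^2 + 2*y - 24)/(y^2 + y - 42)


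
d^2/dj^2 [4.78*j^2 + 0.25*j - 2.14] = 9.56000000000000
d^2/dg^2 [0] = 0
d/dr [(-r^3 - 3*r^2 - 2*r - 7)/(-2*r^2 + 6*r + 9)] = (2*r^4 - 12*r^3 - 49*r^2 - 82*r + 24)/(4*r^4 - 24*r^3 + 108*r + 81)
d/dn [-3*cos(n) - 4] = 3*sin(n)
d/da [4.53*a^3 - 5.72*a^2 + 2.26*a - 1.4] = 13.59*a^2 - 11.44*a + 2.26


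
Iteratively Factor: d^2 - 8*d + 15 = (d - 3)*(d - 5)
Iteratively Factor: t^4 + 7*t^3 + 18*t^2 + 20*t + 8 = (t + 1)*(t^3 + 6*t^2 + 12*t + 8) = (t + 1)*(t + 2)*(t^2 + 4*t + 4) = (t + 1)*(t + 2)^2*(t + 2)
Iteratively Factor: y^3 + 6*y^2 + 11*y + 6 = (y + 3)*(y^2 + 3*y + 2) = (y + 1)*(y + 3)*(y + 2)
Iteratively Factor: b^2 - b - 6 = (b - 3)*(b + 2)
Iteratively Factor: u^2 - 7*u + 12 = (u - 4)*(u - 3)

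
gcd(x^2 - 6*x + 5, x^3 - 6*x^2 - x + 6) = x - 1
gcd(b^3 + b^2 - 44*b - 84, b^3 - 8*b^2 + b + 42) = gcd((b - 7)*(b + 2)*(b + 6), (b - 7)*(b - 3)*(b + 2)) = b^2 - 5*b - 14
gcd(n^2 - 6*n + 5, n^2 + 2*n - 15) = 1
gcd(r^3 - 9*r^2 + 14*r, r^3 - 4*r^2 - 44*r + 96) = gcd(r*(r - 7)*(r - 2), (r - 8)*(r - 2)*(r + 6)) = r - 2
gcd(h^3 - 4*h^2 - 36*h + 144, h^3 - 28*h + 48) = h^2 + 2*h - 24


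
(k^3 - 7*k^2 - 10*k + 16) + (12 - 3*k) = k^3 - 7*k^2 - 13*k + 28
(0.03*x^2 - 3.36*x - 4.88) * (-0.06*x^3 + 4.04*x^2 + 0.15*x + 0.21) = -0.0018*x^5 + 0.3228*x^4 - 13.2771*x^3 - 20.2129*x^2 - 1.4376*x - 1.0248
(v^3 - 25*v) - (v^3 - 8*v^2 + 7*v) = 8*v^2 - 32*v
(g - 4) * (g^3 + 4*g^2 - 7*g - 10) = g^4 - 23*g^2 + 18*g + 40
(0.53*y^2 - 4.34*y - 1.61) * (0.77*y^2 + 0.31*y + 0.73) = 0.4081*y^4 - 3.1775*y^3 - 2.1982*y^2 - 3.6673*y - 1.1753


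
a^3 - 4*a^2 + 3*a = a*(a - 3)*(a - 1)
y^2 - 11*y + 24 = (y - 8)*(y - 3)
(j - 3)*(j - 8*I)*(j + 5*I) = j^3 - 3*j^2 - 3*I*j^2 + 40*j + 9*I*j - 120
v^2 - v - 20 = (v - 5)*(v + 4)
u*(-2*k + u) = -2*k*u + u^2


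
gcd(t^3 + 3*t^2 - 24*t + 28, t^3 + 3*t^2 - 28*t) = t + 7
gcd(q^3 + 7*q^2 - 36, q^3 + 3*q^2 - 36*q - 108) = q^2 + 9*q + 18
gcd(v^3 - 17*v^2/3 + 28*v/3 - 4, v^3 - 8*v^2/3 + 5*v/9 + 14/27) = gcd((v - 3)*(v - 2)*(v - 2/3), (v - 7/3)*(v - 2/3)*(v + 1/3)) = v - 2/3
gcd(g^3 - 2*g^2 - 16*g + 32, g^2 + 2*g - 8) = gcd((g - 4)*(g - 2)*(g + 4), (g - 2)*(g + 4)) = g^2 + 2*g - 8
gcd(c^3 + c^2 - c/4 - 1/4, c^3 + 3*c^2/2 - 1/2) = c^2 + c/2 - 1/2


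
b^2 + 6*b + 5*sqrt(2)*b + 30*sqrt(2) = (b + 6)*(b + 5*sqrt(2))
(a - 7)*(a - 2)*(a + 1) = a^3 - 8*a^2 + 5*a + 14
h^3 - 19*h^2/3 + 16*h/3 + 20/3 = (h - 5)*(h - 2)*(h + 2/3)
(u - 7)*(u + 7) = u^2 - 49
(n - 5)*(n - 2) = n^2 - 7*n + 10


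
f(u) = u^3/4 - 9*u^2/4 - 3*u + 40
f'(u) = 3*u^2/4 - 9*u/2 - 3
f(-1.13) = 40.16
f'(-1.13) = 3.04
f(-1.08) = 40.30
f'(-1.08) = 2.73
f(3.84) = 9.46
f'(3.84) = -9.22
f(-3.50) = 12.22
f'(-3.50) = 21.94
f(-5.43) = -50.08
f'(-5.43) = 43.55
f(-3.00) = 22.00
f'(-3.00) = 17.25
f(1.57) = 30.71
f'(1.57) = -8.22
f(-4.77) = -24.02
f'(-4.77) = 35.53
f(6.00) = -5.00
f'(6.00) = -3.00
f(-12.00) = -680.00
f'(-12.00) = 159.00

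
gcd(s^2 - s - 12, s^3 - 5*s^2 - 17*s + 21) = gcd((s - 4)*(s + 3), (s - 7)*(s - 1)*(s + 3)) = s + 3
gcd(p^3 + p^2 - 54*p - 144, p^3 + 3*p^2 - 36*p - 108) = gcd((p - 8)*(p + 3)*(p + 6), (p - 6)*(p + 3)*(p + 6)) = p^2 + 9*p + 18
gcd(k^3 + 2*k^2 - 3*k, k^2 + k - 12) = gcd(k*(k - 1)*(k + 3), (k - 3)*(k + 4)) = 1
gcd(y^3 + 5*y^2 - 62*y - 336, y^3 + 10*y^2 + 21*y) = y + 7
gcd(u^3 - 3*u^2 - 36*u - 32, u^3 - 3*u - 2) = u + 1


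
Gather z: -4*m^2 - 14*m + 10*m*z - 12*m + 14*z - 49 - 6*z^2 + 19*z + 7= -4*m^2 - 26*m - 6*z^2 + z*(10*m + 33) - 42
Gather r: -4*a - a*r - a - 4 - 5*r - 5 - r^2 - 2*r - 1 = -5*a - r^2 + r*(-a - 7) - 10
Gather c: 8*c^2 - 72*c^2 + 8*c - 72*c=-64*c^2 - 64*c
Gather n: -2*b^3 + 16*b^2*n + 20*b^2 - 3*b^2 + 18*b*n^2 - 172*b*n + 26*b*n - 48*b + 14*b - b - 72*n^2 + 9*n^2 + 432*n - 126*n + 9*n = -2*b^3 + 17*b^2 - 35*b + n^2*(18*b - 63) + n*(16*b^2 - 146*b + 315)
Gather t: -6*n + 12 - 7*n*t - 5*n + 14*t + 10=-11*n + t*(14 - 7*n) + 22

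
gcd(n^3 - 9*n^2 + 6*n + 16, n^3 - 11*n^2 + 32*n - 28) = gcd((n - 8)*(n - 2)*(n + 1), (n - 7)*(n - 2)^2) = n - 2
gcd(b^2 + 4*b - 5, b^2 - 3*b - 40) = b + 5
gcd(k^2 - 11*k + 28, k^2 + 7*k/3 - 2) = 1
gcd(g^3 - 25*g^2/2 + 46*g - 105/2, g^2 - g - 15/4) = g - 5/2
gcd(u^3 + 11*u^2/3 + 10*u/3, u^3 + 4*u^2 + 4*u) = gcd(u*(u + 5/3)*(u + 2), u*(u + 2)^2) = u^2 + 2*u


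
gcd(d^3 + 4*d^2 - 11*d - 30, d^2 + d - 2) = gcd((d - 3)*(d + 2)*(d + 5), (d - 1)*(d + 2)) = d + 2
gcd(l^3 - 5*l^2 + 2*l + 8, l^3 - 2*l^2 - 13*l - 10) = l + 1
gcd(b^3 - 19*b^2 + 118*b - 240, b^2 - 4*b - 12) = b - 6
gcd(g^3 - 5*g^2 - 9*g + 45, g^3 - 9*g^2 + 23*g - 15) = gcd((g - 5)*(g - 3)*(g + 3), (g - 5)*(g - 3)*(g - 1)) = g^2 - 8*g + 15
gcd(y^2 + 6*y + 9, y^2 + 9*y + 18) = y + 3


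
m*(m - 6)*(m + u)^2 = m^4 + 2*m^3*u - 6*m^3 + m^2*u^2 - 12*m^2*u - 6*m*u^2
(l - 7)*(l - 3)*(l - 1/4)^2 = l^4 - 21*l^3/2 + 417*l^2/16 - 89*l/8 + 21/16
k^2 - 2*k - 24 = (k - 6)*(k + 4)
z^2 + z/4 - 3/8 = (z - 1/2)*(z + 3/4)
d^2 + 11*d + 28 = (d + 4)*(d + 7)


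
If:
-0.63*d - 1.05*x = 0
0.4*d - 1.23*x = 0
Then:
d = 0.00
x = 0.00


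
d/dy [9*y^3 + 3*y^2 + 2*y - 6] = 27*y^2 + 6*y + 2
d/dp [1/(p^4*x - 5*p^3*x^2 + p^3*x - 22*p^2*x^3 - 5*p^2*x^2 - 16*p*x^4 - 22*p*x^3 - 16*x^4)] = (-4*p^3 + 15*p^2*x - 3*p^2 + 44*p*x^2 + 10*p*x + 16*x^3 + 22*x^2)/(x*(-p^4 + 5*p^3*x - p^3 + 22*p^2*x^2 + 5*p^2*x + 16*p*x^3 + 22*p*x^2 + 16*x^3)^2)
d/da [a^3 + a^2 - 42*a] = 3*a^2 + 2*a - 42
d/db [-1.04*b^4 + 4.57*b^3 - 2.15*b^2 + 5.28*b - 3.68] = -4.16*b^3 + 13.71*b^2 - 4.3*b + 5.28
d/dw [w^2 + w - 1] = 2*w + 1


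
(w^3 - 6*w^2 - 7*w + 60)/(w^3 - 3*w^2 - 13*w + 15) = (w - 4)/(w - 1)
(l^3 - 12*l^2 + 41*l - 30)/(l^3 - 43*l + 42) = (l - 5)/(l + 7)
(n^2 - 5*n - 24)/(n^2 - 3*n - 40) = (n + 3)/(n + 5)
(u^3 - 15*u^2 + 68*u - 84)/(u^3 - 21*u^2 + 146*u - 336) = (u - 2)/(u - 8)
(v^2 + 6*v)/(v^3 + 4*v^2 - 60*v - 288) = v/(v^2 - 2*v - 48)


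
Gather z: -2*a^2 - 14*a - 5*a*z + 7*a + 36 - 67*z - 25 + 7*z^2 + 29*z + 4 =-2*a^2 - 7*a + 7*z^2 + z*(-5*a - 38) + 15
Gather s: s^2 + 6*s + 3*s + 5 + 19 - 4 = s^2 + 9*s + 20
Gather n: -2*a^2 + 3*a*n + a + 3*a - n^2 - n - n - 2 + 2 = -2*a^2 + 4*a - n^2 + n*(3*a - 2)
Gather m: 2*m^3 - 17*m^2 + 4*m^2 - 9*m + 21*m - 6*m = 2*m^3 - 13*m^2 + 6*m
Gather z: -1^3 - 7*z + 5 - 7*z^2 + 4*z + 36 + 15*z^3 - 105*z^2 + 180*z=15*z^3 - 112*z^2 + 177*z + 40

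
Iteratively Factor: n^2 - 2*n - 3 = (n - 3)*(n + 1)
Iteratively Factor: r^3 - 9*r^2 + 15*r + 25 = (r - 5)*(r^2 - 4*r - 5) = (r - 5)^2*(r + 1)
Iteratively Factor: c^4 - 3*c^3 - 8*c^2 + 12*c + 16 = (c + 2)*(c^3 - 5*c^2 + 2*c + 8) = (c - 4)*(c + 2)*(c^2 - c - 2) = (c - 4)*(c - 2)*(c + 2)*(c + 1)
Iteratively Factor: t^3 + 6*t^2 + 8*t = (t)*(t^2 + 6*t + 8) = t*(t + 4)*(t + 2)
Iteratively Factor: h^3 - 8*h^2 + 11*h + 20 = (h + 1)*(h^2 - 9*h + 20) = (h - 4)*(h + 1)*(h - 5)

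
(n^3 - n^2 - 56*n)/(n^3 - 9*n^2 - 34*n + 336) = n*(n + 7)/(n^2 - n - 42)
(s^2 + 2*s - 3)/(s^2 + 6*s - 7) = (s + 3)/(s + 7)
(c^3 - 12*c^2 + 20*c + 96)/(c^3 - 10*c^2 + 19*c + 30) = (c^2 - 6*c - 16)/(c^2 - 4*c - 5)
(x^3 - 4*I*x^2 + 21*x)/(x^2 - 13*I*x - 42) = x*(x + 3*I)/(x - 6*I)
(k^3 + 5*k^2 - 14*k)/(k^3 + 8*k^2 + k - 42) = k/(k + 3)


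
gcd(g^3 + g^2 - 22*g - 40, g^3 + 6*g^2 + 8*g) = g^2 + 6*g + 8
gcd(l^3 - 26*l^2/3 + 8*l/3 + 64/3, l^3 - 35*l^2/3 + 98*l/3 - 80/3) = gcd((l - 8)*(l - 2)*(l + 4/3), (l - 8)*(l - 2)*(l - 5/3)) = l^2 - 10*l + 16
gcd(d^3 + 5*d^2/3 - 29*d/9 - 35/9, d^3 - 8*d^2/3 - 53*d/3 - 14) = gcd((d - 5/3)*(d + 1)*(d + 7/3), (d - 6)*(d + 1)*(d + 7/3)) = d^2 + 10*d/3 + 7/3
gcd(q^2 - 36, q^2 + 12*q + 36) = q + 6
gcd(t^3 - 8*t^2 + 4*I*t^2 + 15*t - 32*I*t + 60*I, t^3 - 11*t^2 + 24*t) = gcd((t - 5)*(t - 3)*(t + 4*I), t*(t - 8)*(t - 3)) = t - 3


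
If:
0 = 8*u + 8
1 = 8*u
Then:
No Solution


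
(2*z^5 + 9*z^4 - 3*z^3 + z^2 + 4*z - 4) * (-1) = -2*z^5 - 9*z^4 + 3*z^3 - z^2 - 4*z + 4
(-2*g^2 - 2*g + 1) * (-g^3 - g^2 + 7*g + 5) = 2*g^5 + 4*g^4 - 13*g^3 - 25*g^2 - 3*g + 5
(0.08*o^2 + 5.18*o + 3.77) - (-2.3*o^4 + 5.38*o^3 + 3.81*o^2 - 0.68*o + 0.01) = 2.3*o^4 - 5.38*o^3 - 3.73*o^2 + 5.86*o + 3.76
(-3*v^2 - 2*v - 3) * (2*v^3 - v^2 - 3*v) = -6*v^5 - v^4 + 5*v^3 + 9*v^2 + 9*v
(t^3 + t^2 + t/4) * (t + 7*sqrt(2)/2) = t^4 + t^3 + 7*sqrt(2)*t^3/2 + t^2/4 + 7*sqrt(2)*t^2/2 + 7*sqrt(2)*t/8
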